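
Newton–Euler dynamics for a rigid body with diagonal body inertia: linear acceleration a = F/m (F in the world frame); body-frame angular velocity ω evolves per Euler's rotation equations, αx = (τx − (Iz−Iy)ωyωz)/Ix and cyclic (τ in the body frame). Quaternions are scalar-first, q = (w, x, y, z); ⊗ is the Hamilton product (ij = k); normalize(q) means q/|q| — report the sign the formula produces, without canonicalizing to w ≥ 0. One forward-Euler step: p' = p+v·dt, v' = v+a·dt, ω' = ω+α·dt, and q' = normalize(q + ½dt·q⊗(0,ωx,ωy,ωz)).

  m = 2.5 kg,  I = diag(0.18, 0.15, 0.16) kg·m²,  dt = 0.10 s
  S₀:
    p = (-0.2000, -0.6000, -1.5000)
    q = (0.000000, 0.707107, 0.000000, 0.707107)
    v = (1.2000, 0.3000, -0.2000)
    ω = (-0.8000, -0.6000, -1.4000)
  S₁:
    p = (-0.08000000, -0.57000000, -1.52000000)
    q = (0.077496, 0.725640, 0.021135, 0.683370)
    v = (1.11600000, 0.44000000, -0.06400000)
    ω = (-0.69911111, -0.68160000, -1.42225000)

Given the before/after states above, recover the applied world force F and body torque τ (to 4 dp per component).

rate change Δω = (0.10088889, -0.08160000, -0.02225000)
ω₀×(Iω₀) = (0.0084, 0.0224, -0.0144)
applied torque τ = (0.1900, -0.1000, -0.0500)
velocity change Δv = (-0.08400000, 0.14000000, 0.13600000)
m·(v₁−v₀)/dt = (-2.1000, 3.5000, 3.4000)

F = (-2.1000, 3.5000, 3.4000)
τ = (0.1900, -0.1000, -0.0500)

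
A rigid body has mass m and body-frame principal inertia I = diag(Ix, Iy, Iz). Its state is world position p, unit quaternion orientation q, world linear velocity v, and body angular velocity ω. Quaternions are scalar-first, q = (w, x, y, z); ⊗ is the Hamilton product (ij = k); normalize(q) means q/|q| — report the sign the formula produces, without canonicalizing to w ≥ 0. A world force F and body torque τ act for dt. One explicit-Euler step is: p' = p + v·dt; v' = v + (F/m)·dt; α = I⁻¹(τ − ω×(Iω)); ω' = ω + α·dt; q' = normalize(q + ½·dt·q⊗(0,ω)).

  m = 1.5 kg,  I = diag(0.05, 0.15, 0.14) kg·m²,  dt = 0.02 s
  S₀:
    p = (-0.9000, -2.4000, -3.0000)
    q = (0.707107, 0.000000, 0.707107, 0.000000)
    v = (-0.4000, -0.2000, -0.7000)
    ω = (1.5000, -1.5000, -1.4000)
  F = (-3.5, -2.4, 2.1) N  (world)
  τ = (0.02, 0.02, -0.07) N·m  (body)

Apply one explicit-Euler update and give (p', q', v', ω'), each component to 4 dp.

p + v·dt = (-0.9080, -2.4040, -3.0140)
v' = v + a·dt = (-0.4467, -0.2320, -0.6720)
precession coupling ω×(Iω) = (-0.0210, 0.1890, -0.2250)
α = I⁻¹(τ − ω×Iω) = (0.8200, -1.1267, 1.1071)
new body rate ω' = (1.5164, -1.5225, -1.3779)
q⊗(0,ω) = (1.0606605, 0.0707107, -1.0606605, -2.0506103)
updated quaternion q' = (0.7175, 0.0007, 0.6963, -0.0205)

p' = (-0.9080, -2.4040, -3.0140)
q' = (0.7175, 0.0007, 0.6963, -0.0205)
v' = (-0.4467, -0.2320, -0.6720)
ω' = (1.5164, -1.5225, -1.3779)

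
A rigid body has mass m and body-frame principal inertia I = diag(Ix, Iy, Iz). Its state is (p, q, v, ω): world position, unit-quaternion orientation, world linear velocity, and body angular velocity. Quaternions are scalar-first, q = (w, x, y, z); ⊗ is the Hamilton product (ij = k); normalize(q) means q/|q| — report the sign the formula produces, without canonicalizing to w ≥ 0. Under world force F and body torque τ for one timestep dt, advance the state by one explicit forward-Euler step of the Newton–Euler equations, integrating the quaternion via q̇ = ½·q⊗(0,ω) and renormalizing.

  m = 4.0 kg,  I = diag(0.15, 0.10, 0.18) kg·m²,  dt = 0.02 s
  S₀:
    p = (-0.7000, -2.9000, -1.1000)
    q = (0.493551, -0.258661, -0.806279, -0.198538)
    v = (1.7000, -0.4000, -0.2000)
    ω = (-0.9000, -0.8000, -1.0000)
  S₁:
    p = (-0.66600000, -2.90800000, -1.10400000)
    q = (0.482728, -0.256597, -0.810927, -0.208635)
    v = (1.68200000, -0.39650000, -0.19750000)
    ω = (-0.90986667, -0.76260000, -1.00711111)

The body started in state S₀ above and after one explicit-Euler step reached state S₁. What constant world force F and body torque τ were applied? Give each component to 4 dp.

F = (-3.6000, 0.7000, 0.5000)
τ = (-0.0100, 0.1600, -0.1000)

Δv = v₁−v₀ = (-0.01800000, 0.00350000, 0.00250000)
applied force F = (-3.6000, 0.7000, 0.5000)
ω₁ − ω₀ = (-0.00986667, 0.03740000, -0.00711111)
I·α + gyro = (-0.0100, 0.1600, -0.1000)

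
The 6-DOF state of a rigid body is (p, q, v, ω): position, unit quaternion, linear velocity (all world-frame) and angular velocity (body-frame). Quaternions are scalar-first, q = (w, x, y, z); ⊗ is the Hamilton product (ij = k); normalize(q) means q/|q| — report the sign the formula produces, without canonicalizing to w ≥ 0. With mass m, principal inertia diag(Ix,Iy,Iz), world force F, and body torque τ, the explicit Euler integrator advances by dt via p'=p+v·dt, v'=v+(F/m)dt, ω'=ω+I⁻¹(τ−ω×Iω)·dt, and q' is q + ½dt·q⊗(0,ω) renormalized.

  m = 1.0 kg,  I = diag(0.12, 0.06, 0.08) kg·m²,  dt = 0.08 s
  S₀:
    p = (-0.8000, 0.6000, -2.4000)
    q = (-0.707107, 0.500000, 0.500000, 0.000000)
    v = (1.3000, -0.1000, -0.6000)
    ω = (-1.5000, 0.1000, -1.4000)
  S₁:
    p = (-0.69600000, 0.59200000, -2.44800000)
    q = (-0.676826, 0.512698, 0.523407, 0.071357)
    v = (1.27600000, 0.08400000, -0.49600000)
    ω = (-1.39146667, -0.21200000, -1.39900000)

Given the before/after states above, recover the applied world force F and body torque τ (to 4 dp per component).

F = (-0.3000, 2.3000, 1.3000)
τ = (0.1600, -0.1500, 0.0100)

ω₁ − ω₀ = (0.10853333, -0.31200000, 0.00100000)
I·α + gyro = (0.1600, -0.1500, 0.0100)
velocity change Δv = (-0.02400000, 0.18400000, 0.10400000)
F = m·Δv/dt = (-0.3000, 2.3000, 1.3000)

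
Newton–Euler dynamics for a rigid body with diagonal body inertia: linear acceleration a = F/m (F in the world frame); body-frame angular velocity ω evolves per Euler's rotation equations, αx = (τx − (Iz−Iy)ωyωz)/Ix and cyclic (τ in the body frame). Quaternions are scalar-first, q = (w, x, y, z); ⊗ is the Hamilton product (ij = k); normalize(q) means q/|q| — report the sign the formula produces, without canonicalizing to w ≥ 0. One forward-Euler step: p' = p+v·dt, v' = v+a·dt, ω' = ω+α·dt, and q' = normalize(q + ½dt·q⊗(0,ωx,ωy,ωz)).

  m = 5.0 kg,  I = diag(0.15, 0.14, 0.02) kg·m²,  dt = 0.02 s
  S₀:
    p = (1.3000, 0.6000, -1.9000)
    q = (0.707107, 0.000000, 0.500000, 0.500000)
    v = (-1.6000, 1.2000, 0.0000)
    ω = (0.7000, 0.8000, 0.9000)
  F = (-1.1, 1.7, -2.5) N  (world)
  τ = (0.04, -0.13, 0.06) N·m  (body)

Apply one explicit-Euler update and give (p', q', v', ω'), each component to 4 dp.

p' = (1.2680, 0.6240, -1.9000)
q' = (0.6985, 0.0054, 0.5091, 0.5028)
v' = (-1.6044, 1.2068, -0.0100)
ω' = (0.7169, 0.7697, 0.9656)

p' = p + v·dt = (1.2680, 0.6240, -1.9000)
v' = v + a·dt = (-1.6044, 1.2068, -0.0100)
ω×(Iω) gyroscopic = (-0.0864, 0.0819, -0.0056)
angular accel α = (0.8427, -1.5136, 3.2800)
ω' = ω + α·dt = (0.7169, 0.7697, 0.9656)
2q̇ = q⊗(0,ω) = (-0.8500000, 0.5449749, 0.9156856, 0.2863963)
updated quaternion q' = (0.6985, 0.0054, 0.5091, 0.5028)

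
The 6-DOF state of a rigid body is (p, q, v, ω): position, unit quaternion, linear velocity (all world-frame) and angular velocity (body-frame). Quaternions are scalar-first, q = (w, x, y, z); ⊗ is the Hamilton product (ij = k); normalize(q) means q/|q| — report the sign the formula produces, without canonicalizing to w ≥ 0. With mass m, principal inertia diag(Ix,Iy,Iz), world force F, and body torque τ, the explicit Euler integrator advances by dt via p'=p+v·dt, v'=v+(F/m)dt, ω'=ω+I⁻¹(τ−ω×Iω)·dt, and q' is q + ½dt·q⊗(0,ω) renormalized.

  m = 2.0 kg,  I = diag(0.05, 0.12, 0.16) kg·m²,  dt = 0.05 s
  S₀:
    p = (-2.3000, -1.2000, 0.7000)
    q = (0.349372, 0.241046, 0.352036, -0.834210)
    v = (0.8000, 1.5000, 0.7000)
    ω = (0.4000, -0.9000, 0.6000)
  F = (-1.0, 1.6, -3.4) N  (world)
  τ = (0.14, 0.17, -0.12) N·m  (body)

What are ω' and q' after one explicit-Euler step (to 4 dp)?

ω×(Iω) gyroscopic = (-0.0216, -0.0264, -0.0252)
(τ − ω×Iω)/I = (3.2320, 1.6367, -0.5925)
ω + α·dt = (0.5616, -0.8182, 0.5704)
q⊗(0,ω) = (0.7209400, -0.3998186, -0.7927464, -0.1481326)
q + ½dt·q⊗(0,ω), renormalized = (0.3672, 0.2310, 0.3321, -0.8376)

ω' = (0.5616, -0.8182, 0.5704)
q' = (0.3672, 0.2310, 0.3321, -0.8376)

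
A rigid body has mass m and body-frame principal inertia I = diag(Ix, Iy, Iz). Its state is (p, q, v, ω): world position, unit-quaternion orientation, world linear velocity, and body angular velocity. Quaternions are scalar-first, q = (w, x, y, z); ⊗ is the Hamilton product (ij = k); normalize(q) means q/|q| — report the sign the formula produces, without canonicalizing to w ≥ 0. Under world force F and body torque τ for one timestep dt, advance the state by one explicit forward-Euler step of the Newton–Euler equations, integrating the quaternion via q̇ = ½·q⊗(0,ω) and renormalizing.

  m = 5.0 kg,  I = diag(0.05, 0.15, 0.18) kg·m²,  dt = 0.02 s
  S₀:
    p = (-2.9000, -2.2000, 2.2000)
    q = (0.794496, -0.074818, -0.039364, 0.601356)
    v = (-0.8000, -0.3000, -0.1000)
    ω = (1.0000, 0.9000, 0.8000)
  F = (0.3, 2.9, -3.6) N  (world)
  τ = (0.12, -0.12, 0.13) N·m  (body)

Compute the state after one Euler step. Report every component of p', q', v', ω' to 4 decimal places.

p' = (-2.9160, -2.2060, 2.1980)
q' = (0.7907, -0.0726, -0.0256, 0.6074)
v' = (-0.7988, -0.2884, -0.1144)
ω' = (1.0394, 0.8979, 0.8044)

precession coupling ω×(Iω) = (0.0216, -0.1040, 0.0900)
α = I⁻¹(τ − ω×Iω) = (1.9680, -0.1067, 0.2222)
ω' = ω + α·dt = (1.0394, 0.8979, 0.8044)
q⊗(0,ω) = (-0.3708392, 0.2217844, 1.3762568, 0.6076246)
q' = normalize(q + ½dt·q⊗(0,ω)) = (0.7907, -0.0726, -0.0256, 0.6074)
p + v·dt = (-2.9160, -2.2060, 2.1980)
v' = v + a·dt = (-0.7988, -0.2884, -0.1144)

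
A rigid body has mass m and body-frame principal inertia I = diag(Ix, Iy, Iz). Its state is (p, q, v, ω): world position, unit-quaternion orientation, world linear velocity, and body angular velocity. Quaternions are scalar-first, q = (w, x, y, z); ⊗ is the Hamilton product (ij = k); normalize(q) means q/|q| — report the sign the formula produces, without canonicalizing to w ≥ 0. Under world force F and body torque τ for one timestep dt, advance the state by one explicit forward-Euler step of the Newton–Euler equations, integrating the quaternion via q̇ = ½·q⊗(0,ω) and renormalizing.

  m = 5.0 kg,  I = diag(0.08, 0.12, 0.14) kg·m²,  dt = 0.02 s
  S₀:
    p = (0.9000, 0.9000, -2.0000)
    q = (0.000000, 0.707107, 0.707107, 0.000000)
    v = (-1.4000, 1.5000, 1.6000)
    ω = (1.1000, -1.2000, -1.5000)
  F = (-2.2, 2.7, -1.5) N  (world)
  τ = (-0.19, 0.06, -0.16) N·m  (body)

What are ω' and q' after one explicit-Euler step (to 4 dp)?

angular accel α = (-2.8250, -0.3250, -0.7657)
ω' = ω + α·dt = (1.0435, -1.2065, -1.5153)
Hamilton product q⊗(0,ω) = (0.0707107, -1.0606605, 1.0606605, -1.6263461)
q + ½dt·q⊗(0,ω), renormalized = (0.0007, 0.6963, 0.7175, -0.0163)

ω' = (1.0435, -1.2065, -1.5153)
q' = (0.0007, 0.6963, 0.7175, -0.0163)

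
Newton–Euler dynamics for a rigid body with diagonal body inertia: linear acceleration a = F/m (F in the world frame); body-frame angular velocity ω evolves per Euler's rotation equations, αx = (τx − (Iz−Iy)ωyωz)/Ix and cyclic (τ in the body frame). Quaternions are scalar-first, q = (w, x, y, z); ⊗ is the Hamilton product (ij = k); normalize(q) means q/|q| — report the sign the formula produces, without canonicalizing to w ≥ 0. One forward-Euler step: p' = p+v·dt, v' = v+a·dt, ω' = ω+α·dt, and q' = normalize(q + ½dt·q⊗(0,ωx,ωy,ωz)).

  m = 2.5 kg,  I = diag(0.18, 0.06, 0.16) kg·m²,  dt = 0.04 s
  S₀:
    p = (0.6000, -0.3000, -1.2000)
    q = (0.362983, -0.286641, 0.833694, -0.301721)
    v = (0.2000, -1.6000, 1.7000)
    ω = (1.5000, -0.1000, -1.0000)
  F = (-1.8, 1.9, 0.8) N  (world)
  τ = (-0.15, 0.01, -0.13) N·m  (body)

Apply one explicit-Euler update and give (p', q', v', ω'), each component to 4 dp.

p' = (0.6080, -0.3640, -1.1320)
q' = (0.3670, -0.2928, 0.8177, -0.3332)
v' = (0.1712, -1.5696, 1.7128)
ω' = (1.4644, -0.0733, -1.0370)

new position p' = (0.6080, -0.3640, -1.1320)
v' = v + a·dt = (0.1712, -1.5696, 1.7128)
(τ − ω×Iω)/I = (-0.8889, 0.6667, -0.9250)
new body rate ω' = (1.4644, -0.0733, -1.0370)
Hamilton product q⊗(0,ω) = (0.2116099, -0.3193916, -0.7755208, -1.5848599)
q + ½dt·q⊗(0,ω), renormalized = (0.3670, -0.2928, 0.8177, -0.3332)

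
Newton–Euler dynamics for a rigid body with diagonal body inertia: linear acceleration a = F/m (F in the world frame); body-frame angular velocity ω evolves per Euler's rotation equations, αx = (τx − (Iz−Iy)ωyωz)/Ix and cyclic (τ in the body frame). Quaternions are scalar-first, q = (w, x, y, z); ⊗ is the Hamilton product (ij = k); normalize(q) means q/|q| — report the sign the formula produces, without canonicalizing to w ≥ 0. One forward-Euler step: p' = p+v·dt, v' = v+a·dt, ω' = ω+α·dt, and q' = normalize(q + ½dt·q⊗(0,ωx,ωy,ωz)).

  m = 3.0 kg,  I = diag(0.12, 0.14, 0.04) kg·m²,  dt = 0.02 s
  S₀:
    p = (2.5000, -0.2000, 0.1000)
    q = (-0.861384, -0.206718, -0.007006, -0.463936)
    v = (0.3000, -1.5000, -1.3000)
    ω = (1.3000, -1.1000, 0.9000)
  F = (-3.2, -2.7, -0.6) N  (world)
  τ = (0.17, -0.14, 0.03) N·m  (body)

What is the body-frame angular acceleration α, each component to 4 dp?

gyro term ω×Iω = (0.0990, 0.0936, -0.0286)
angular accel α = (0.5917, -1.6686, 1.4650)

α = (0.5917, -1.6686, 1.4650)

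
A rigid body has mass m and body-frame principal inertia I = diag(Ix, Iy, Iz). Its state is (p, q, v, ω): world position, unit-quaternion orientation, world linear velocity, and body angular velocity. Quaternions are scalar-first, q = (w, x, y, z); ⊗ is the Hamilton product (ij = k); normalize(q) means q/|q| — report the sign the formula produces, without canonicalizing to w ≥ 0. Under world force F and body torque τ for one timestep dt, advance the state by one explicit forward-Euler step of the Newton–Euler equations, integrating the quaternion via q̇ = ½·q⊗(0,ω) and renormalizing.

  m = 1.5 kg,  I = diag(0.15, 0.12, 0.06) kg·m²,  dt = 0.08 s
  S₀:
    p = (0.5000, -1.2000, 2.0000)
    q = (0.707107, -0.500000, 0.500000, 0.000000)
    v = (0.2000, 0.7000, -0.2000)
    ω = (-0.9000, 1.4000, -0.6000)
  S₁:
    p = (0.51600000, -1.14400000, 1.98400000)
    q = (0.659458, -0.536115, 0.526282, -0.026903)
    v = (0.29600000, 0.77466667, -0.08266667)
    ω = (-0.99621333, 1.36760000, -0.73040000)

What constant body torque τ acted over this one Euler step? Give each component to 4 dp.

τ = (-0.1300, 0.0000, -0.0600)

rate change Δω = (-0.09621333, -0.03240000, -0.13040000)
gyro term ω₀×Iω₀ = (0.0504, 0.0486, 0.0378)
τ = I·(Δω/dt) + ω₀×(Iω₀) = (-0.1300, 0.0000, -0.0600)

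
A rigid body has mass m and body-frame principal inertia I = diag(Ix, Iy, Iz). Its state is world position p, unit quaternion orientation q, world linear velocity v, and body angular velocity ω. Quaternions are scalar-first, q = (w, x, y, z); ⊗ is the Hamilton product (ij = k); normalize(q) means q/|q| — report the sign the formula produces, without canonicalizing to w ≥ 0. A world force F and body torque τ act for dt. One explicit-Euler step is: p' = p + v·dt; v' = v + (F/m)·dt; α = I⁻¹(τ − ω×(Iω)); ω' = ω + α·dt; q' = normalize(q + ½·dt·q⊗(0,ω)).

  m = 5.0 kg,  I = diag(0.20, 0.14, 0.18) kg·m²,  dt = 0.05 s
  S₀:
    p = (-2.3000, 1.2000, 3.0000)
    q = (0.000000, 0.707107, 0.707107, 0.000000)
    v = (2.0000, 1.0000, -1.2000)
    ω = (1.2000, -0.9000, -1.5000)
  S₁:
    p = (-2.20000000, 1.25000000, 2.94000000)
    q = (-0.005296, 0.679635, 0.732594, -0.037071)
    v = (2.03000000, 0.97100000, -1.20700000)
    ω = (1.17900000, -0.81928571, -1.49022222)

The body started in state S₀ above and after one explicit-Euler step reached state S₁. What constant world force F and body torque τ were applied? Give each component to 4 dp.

F = (3.0000, -2.9000, -0.7000)
τ = (-0.0300, 0.1900, 0.1000)

velocity change Δv = (0.03000000, -0.02900000, -0.00700000)
applied force F = (3.0000, -2.9000, -0.7000)
ω₁ − ω₀ = (-0.02100000, 0.08071429, 0.00977778)
ω₀×(Iω₀) = (0.0540, -0.0360, 0.0648)
τ = I·(Δω/dt) + ω₀×(Iω₀) = (-0.0300, 0.1900, 0.1000)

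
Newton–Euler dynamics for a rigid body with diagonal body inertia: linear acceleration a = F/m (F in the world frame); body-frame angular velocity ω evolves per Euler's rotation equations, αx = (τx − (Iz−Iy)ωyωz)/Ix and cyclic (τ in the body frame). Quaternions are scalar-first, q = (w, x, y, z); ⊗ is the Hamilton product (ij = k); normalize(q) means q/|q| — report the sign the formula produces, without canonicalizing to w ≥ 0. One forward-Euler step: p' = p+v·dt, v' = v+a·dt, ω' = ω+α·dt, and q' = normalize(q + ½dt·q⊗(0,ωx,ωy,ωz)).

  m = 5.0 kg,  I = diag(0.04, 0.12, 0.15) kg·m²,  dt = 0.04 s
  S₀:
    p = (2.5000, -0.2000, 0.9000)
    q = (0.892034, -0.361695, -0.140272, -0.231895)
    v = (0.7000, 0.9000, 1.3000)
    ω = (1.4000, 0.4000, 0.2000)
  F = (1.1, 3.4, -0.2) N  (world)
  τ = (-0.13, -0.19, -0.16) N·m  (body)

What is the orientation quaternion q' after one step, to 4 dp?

q⊗(0,ω) = (0.6088608, 1.3135512, 0.1044996, 0.2301096)
updated quaternion q' = (0.9038, -0.3353, -0.1381, -0.2272)

q' = (0.9038, -0.3353, -0.1381, -0.2272)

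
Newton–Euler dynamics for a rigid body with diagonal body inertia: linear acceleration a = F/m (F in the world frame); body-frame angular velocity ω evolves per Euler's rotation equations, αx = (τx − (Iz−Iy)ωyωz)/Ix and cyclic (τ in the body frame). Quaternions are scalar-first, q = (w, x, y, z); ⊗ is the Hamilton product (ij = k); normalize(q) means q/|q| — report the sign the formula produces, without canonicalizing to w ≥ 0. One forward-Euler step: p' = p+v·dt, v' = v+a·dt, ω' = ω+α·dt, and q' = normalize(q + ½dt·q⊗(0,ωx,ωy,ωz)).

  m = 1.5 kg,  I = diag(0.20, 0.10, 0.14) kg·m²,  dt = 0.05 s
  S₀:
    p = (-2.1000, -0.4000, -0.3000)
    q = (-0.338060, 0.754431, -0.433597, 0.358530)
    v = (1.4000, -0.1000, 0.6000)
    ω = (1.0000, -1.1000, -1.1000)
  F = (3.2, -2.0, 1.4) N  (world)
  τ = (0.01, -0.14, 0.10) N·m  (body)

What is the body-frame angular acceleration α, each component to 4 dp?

ω×(Iω) gyroscopic = (0.0484, -0.0660, 0.1100)
α = I⁻¹(τ − ω×Iω) = (-0.1920, -0.7400, -0.0714)

α = (-0.1920, -0.7400, -0.0714)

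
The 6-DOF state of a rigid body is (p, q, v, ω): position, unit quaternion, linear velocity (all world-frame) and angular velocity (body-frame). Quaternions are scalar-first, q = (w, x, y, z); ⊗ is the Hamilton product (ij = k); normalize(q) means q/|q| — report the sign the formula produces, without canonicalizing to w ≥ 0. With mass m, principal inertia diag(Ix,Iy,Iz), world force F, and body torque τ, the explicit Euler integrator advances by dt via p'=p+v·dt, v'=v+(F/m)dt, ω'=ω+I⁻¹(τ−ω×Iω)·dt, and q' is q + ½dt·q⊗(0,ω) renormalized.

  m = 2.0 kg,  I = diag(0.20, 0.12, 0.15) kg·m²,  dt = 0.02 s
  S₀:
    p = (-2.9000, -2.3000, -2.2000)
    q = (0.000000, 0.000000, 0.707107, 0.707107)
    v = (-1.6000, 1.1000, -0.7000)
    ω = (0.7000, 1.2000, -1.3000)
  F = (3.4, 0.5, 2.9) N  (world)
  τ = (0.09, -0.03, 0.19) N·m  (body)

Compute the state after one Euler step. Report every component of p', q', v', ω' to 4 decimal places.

p + v·dt = (-2.9320, -2.2780, -2.2140)
v' = v + a·dt = (-1.5660, 1.1050, -0.6710)
gyro term ω×Iω = (-0.0468, -0.0455, -0.0672)
(τ − ω×Iω)/I = (0.6840, 0.1292, 1.7147)
new body rate ω' = (0.7137, 1.2026, -1.2657)
q⊗(0,ω) = (0.0707107, -1.7677675, 0.4949749, -0.4949749)
q + ½dt·q⊗(0,ω), renormalized = (0.0007, -0.0177, 0.7119, 0.7020)

p' = (-2.9320, -2.2780, -2.2140)
q' = (0.0007, -0.0177, 0.7119, 0.7020)
v' = (-1.5660, 1.1050, -0.6710)
ω' = (0.7137, 1.2026, -1.2657)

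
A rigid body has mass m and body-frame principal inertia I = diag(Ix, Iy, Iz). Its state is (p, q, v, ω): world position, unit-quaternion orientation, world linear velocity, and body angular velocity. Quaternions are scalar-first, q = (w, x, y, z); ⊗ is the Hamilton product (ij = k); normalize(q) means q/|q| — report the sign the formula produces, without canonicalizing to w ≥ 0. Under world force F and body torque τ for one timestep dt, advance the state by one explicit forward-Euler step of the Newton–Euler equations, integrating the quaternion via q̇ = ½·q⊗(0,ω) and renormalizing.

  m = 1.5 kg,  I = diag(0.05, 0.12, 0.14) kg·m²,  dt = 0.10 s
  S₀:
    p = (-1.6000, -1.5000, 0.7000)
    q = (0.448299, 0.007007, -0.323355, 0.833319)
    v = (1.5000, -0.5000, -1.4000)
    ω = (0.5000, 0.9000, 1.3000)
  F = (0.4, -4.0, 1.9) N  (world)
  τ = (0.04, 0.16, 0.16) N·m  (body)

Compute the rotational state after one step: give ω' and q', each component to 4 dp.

ω' = (0.5332, 1.0821, 1.3918)
q' = (0.4071, -0.0402, -0.2818, 0.8679)

α = I⁻¹(τ − ω×Iω) = (0.3320, 1.8208, 0.9179)
ω' = ω + α·dt = (0.5332, 1.0821, 1.3918)
q⊗(0,ω) = (-0.7957987, -0.9461991, 0.8110195, 0.7507725)
updated quaternion q' = (0.4071, -0.0402, -0.2818, 0.8679)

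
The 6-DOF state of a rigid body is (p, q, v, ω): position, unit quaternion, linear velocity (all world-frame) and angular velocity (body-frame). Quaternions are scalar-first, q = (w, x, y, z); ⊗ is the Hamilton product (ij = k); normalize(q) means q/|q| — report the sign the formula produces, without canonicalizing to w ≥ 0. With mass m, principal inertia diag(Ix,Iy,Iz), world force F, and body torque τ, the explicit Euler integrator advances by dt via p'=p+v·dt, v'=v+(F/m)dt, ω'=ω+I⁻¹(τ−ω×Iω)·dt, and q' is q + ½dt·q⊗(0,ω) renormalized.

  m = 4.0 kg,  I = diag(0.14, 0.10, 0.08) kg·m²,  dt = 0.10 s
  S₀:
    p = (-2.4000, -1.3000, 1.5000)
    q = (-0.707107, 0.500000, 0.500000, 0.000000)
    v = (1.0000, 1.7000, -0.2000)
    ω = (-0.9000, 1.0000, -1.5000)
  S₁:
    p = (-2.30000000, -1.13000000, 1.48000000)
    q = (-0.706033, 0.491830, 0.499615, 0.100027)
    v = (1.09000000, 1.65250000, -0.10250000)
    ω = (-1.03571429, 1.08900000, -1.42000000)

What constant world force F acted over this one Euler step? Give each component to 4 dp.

F = (3.6000, -1.9000, 3.9000)

Δv = v₁−v₀ = (0.09000000, -0.04750000, 0.09750000)
m·(v₁−v₀)/dt = (3.6000, -1.9000, 3.9000)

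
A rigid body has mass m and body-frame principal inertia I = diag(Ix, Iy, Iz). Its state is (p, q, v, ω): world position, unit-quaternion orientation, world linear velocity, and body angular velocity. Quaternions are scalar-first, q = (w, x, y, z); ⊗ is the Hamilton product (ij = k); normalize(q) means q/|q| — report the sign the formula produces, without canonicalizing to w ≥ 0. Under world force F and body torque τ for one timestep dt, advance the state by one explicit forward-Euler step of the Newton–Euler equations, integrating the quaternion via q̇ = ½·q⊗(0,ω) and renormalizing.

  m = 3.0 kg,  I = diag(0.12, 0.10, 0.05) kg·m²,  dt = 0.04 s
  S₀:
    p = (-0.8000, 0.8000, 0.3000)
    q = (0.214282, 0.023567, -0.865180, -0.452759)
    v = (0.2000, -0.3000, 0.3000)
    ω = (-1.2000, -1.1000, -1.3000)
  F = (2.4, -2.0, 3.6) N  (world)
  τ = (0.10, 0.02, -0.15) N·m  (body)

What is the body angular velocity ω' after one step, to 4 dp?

ω' = (-1.1428, -1.1357, -1.3989)

angular accel α = (1.4292, -0.8920, -2.4720)
ω' = ω + α·dt = (-1.1428, -1.1357, -1.3989)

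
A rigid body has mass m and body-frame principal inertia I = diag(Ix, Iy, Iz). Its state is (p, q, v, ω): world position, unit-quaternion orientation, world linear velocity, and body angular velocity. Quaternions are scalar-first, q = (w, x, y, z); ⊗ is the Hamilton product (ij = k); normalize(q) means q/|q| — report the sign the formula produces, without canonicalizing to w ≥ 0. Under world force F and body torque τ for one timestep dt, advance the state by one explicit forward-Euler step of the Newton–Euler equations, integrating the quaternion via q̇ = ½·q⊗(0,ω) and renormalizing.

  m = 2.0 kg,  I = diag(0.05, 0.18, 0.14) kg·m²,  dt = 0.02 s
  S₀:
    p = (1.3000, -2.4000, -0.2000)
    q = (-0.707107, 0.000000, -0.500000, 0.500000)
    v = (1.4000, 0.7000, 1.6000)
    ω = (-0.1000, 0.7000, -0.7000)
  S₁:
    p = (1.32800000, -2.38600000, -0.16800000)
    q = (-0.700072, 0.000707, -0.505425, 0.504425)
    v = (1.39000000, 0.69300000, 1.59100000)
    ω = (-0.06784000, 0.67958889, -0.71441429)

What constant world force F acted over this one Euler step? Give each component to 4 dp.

F = (-1.0000, -0.7000, -0.9000)

velocity change Δv = (-0.01000000, -0.00700000, -0.00900000)
applied force F = (-1.0000, -0.7000, -0.9000)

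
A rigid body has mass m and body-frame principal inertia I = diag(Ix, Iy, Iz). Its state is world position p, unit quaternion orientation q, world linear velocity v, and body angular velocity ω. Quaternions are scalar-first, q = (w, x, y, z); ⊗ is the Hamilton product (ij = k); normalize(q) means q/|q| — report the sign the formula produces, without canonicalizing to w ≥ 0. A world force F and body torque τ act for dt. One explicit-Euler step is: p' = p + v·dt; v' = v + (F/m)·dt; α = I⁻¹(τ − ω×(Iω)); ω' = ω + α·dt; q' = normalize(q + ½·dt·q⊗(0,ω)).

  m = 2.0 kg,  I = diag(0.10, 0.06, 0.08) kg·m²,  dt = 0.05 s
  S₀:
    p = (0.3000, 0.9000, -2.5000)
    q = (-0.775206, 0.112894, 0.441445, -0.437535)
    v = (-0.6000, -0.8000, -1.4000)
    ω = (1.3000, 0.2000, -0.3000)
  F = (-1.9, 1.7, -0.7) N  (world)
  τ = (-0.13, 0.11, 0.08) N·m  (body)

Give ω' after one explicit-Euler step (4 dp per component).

gyro term ω×Iω = (-0.0012, -0.0078, -0.0104)
angular accel α = (-1.2880, 1.9633, 1.1300)
ω + α·dt = (1.2356, 0.2982, -0.2435)

ω' = (1.2356, 0.2982, -0.2435)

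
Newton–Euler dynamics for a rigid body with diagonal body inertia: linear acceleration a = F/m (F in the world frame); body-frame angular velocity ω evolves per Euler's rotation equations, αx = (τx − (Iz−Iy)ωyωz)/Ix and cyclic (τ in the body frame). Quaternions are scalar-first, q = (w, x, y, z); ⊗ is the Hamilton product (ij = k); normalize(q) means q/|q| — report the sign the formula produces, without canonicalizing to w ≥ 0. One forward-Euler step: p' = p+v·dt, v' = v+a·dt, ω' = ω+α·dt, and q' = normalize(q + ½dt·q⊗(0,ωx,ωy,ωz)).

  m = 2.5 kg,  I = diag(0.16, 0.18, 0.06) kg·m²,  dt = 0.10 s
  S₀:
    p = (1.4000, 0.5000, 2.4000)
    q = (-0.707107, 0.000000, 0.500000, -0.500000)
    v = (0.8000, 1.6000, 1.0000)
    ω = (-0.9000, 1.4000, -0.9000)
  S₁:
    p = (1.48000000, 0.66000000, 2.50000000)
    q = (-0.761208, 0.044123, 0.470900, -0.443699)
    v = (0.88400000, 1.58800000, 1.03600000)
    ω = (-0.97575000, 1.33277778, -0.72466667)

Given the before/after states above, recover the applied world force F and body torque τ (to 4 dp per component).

F = (2.1000, -0.3000, 0.9000)
τ = (0.0300, -0.0400, 0.0800)

Δv = v₁−v₀ = (0.08400000, -0.01200000, 0.03600000)
m·(v₁−v₀)/dt = (2.1000, -0.3000, 0.9000)
rate change Δω = (-0.07575000, -0.06722222, 0.17533333)
gyro term ω₀×Iω₀ = (0.1512, 0.0810, -0.0252)
I·α + gyro = (0.0300, -0.0400, 0.0800)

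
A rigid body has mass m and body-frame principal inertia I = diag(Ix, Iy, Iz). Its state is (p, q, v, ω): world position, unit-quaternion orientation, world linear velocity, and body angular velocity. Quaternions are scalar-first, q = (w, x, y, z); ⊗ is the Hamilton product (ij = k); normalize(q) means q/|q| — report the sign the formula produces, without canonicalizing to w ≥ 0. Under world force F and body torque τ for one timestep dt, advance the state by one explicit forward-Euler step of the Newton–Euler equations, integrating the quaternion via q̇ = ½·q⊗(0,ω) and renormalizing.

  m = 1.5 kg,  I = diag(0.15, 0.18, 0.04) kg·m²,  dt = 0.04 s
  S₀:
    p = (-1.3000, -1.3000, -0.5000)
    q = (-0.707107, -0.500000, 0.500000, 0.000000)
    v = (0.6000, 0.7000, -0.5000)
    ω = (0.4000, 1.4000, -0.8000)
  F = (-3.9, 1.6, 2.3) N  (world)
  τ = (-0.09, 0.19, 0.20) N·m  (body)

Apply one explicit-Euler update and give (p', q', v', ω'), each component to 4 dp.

ω×(Iω) gyroscopic = (0.1568, -0.0352, 0.0168)
angular accel α = (-1.6453, 1.2511, 4.5800)
ω + α·dt = (0.3342, 1.4500, -0.6168)
q⊗(0,ω) = (-0.5000000, -0.6828428, -1.3899498, -0.3343144)
q' = normalize(q + ½dt·q⊗(0,ω)) = (-0.7167, -0.5134, 0.4719, -0.0067)
linear accel F/m = (-2.6000, 1.0667, 1.5333)
p' = p + v·dt = (-1.2760, -1.2720, -0.5200)
new velocity v' = (0.4960, 0.7427, -0.4387)

p' = (-1.2760, -1.2720, -0.5200)
q' = (-0.7167, -0.5134, 0.4719, -0.0067)
v' = (0.4960, 0.7427, -0.4387)
ω' = (0.3342, 1.4500, -0.6168)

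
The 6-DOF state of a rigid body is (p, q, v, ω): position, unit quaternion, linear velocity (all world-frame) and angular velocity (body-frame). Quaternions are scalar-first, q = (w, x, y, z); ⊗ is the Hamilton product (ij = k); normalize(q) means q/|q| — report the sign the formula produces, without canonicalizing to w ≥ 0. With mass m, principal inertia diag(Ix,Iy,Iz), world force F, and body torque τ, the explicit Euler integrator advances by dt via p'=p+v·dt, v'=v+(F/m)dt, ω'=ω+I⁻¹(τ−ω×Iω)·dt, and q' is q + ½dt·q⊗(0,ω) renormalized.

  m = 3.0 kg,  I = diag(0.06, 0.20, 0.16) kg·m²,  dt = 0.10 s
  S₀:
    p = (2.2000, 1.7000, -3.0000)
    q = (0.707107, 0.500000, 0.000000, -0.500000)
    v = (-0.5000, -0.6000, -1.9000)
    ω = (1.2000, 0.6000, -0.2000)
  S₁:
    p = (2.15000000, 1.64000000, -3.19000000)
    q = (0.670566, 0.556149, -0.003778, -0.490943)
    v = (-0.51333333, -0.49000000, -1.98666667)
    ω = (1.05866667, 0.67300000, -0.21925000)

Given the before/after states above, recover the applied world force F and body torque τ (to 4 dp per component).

F = (-0.4000, 3.3000, -2.6000)
τ = (-0.0800, 0.1700, 0.0700)

rate change Δω = (-0.14133333, 0.07300000, -0.01925000)
gyro term ω₀×Iω₀ = (0.0048, 0.0240, 0.1008)
I·α + gyro = (-0.0800, 0.1700, 0.0700)
v₁ − v₀ = (-0.01333333, 0.11000000, -0.08666667)
m·(v₁−v₀)/dt = (-0.4000, 3.3000, -2.6000)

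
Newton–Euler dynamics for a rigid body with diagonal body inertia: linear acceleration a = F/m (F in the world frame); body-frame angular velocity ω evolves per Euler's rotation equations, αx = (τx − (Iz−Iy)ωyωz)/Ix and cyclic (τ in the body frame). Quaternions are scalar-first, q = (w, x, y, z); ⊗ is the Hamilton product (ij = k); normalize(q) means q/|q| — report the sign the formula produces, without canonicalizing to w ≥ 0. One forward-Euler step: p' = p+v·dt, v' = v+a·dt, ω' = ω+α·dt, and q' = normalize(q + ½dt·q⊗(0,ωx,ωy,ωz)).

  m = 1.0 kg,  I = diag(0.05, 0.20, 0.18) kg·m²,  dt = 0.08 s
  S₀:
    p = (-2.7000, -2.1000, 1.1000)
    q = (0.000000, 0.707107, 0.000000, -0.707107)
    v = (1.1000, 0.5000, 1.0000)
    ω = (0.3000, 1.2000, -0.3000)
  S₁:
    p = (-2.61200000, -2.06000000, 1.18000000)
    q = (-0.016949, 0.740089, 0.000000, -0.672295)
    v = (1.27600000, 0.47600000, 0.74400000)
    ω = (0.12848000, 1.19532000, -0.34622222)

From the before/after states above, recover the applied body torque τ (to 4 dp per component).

τ = (-0.1000, 0.0000, -0.0500)

rate change Δω = (-0.17152000, -0.00468000, -0.04622222)
τ = I·(Δω/dt) + ω₀×(Iω₀) = (-0.1000, 0.0000, -0.0500)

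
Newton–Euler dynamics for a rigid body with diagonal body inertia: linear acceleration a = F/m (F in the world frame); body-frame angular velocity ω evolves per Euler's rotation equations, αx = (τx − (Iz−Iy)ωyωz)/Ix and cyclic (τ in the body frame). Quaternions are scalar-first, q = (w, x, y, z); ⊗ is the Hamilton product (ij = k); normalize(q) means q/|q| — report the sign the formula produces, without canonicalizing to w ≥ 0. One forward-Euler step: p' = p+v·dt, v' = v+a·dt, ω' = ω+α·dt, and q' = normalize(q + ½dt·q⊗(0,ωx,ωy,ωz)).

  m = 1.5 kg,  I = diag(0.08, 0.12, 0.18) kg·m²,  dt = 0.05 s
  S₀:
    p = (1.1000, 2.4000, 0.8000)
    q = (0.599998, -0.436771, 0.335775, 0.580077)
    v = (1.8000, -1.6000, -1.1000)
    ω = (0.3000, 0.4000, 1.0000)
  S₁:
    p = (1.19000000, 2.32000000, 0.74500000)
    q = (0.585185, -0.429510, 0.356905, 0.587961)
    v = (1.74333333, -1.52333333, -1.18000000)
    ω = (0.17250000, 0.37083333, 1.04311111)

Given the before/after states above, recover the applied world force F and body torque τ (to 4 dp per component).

F = (-1.7000, 2.3000, -2.4000)
τ = (-0.1800, -0.1000, 0.1600)

ω₁ − ω₀ = (-0.12750000, -0.02916667, 0.04311111)
applied torque τ = (-0.1800, -0.1000, 0.1600)
velocity change Δv = (-0.05666667, 0.07666667, -0.08000000)
applied force F = (-1.7000, 2.3000, -2.4000)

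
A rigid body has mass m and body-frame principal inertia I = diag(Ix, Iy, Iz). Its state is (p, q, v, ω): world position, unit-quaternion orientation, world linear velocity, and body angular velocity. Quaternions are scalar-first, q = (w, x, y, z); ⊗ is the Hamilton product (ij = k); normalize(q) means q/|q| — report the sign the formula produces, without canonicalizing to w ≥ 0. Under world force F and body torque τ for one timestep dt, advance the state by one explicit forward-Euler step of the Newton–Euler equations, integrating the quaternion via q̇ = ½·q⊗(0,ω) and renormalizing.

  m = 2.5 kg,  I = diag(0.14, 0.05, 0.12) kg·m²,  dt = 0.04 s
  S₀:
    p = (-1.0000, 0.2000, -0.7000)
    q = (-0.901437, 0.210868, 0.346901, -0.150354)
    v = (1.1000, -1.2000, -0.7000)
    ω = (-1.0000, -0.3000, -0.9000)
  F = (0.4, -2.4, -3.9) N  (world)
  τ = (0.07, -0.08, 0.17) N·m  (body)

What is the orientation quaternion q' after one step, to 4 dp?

q⊗(0,ω) = (0.1796197, 0.5441199, 0.6105663, 1.0949339)
q' = normalize(q + ½dt·q⊗(0,ω)) = (-0.8975, 0.2217, 0.3590, -0.1284)

q' = (-0.8975, 0.2217, 0.3590, -0.1284)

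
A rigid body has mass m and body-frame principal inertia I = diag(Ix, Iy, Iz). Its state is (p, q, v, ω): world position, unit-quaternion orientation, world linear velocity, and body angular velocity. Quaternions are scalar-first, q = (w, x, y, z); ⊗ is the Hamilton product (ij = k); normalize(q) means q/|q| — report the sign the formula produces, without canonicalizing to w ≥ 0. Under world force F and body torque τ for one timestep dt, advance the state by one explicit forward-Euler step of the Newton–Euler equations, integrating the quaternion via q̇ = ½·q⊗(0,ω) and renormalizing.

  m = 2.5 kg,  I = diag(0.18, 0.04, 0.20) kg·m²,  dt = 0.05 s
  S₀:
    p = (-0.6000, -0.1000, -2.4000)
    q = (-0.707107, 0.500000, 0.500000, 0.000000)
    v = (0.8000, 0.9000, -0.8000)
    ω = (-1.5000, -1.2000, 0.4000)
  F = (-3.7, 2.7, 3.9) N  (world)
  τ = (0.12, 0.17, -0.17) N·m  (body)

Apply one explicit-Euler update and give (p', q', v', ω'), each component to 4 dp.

new position p' = (-0.5600, -0.0550, -2.4400)
v' = v + a·dt = (0.7260, 0.9540, -0.7220)
ω×(Iω) gyroscopic = (-0.0768, 0.0120, -0.2520)
(τ − ω×Iω)/I = (1.0933, 3.9500, 0.4100)
new body rate ω' = (-1.4453, -1.0025, 0.4205)
q⊗(0,ω) = (1.3500000, 1.2606605, 0.6485284, -0.1328428)
q' = normalize(q + ½dt·q⊗(0,ω)) = (-0.6725, 0.5309, 0.5156, -0.0033)

p' = (-0.5600, -0.0550, -2.4400)
q' = (-0.6725, 0.5309, 0.5156, -0.0033)
v' = (0.7260, 0.9540, -0.7220)
ω' = (-1.4453, -1.0025, 0.4205)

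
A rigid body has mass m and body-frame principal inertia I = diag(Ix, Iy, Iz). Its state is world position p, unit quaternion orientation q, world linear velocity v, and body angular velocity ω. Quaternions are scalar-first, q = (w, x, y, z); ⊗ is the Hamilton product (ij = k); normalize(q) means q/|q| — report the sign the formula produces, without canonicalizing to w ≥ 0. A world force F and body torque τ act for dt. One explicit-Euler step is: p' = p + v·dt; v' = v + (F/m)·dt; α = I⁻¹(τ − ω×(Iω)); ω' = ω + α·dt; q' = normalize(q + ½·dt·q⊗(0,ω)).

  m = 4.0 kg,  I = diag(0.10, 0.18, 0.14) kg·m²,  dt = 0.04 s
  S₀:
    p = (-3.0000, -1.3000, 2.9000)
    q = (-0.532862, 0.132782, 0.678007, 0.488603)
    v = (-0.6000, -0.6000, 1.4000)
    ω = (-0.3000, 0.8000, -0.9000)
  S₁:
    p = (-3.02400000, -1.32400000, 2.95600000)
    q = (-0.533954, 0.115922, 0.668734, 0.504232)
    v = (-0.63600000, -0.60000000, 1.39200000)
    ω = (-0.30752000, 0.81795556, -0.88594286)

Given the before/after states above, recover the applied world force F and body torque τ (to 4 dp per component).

F = (-3.6000, 0.0000, -0.8000)
τ = (0.0100, 0.0700, 0.0300)

Δω = ω₁−ω₀ = (-0.00752000, 0.01795556, 0.01405714)
gyro term ω₀×Iω₀ = (0.0288, -0.0108, -0.0192)
I·α + gyro = (0.0100, 0.0700, 0.0300)
Δv = v₁−v₀ = (-0.03600000, 0.00000000, -0.00800000)
F = m·Δv/dt = (-3.6000, 0.0000, -0.8000)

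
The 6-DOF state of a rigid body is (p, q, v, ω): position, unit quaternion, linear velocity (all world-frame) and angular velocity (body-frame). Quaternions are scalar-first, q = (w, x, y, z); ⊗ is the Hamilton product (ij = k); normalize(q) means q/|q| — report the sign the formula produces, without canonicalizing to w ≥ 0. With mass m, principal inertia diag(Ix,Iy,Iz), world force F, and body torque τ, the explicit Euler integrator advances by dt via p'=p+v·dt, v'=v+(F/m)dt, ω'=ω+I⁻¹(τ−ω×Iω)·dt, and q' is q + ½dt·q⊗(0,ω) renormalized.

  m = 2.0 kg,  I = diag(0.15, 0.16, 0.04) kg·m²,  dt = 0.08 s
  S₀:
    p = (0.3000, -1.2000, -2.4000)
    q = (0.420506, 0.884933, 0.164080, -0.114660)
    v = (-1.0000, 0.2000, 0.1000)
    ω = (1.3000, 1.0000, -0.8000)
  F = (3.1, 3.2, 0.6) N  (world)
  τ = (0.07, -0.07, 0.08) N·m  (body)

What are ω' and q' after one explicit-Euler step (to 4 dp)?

ω' = (1.2861, 1.0222, -0.6660)
q' = (0.3633, 0.9037, 0.2027, -0.1010)

ω×(Iω) gyroscopic = (0.0960, -0.1144, 0.0130)
α = I⁻¹(τ − ω×Iω) = (-0.1733, 0.2775, 1.6750)
ω + α·dt = (1.2861, 1.0222, -0.6660)
Hamilton product q⊗(0,ω) = (-1.4062209, 0.5300538, 0.9793944, 0.3352242)
q' = normalize(q + ½dt·q⊗(0,ω)) = (0.3633, 0.9037, 0.2027, -0.1010)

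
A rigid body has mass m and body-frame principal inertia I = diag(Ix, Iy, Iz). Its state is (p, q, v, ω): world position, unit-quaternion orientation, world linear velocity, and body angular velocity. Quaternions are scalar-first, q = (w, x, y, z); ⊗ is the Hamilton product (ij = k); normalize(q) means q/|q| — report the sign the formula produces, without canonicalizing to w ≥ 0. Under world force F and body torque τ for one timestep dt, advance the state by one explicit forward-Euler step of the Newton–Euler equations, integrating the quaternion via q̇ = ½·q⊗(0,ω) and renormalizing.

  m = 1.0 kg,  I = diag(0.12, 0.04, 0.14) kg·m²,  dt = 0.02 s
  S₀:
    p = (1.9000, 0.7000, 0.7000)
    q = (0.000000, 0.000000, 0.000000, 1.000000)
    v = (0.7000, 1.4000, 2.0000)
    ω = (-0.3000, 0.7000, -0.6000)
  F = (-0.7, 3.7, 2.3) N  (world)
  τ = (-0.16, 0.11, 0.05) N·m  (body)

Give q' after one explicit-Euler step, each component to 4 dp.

2q̇ = q⊗(0,ω) = (0.6000000, -0.7000000, -0.3000000, 0.0000000)
q + ½dt·q⊗(0,ω), renormalized = (0.0060, -0.0070, -0.0030, 1.0000)

q' = (0.0060, -0.0070, -0.0030, 1.0000)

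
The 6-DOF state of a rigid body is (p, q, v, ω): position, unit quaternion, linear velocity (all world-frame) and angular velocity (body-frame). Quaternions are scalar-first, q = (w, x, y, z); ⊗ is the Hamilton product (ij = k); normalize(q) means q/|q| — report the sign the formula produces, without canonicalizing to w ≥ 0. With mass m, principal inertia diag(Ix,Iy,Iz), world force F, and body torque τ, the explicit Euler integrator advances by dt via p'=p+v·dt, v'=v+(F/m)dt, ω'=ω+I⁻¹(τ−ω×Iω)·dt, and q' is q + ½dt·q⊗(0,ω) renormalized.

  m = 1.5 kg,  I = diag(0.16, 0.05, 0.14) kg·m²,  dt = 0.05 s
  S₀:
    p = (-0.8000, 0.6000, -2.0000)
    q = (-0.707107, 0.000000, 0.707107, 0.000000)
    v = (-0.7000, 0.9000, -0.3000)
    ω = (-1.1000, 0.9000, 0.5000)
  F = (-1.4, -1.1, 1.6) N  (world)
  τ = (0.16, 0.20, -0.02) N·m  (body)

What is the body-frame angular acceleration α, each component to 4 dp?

α = (0.7469, 4.2200, -0.9207)

precession coupling ω×(Iω) = (0.0405, -0.0110, 0.1089)
angular accel α = (0.7469, 4.2200, -0.9207)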